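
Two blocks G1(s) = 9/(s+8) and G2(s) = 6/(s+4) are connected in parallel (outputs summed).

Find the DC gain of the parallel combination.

Parallel: G_eq = G1 + G2. DC gain = G1(0) + G2(0) = 9/8 + 6/4 = 1.125 + 1.5 = 2.625.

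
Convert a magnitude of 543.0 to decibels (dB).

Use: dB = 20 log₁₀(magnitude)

dB = 20 log₁₀(543.0) = 54.7 dB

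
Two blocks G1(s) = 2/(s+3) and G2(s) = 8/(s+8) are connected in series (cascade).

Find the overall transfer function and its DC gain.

Series: multiply transfer functions. G_eq = 2/(s+3) × 8/(s+8) = 16/((s+3)(s+8)). DC gain = 16/(3×8) = 0.6667.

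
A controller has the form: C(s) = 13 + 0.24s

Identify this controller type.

This is a Proportional-Derivative (PD) controller.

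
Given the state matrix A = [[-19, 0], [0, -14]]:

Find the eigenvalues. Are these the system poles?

For diagonal matrix, eigenvalues are diagonal entries: λ₁ = -19, λ₂ = -14. Eigenvalues of A = system poles.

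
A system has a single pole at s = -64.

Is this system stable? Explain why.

Pole at s = -64 is in the left half-plane. Stable.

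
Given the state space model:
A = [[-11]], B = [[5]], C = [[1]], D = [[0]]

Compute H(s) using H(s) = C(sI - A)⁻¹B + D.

(sI - A)⁻¹ = 1/(s + 11). H(s) = 1 × 5/(s + 11) + 0 = 5/(s + 11).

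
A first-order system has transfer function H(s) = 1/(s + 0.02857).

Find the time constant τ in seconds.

For H(s) = 1/(s + 1/τ), the pole is at -1/τ = -0.02857, so τ = 1/0.02857 = 35 s.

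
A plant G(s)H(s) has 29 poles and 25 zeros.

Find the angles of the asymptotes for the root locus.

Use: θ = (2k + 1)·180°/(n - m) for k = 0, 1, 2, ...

n - m = 29 - 25 = 4. Angles: θk = (2k + 1)·180°/4 = 45°, 135°, 225°, 315°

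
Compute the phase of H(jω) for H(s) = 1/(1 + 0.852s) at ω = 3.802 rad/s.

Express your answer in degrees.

Phase = -arctan(ωτ) = -arctan(3.802 × 0.852) = -72.8°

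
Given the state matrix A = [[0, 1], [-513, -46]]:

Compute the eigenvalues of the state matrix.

det(A - λI) = λ² - (-46)λ + 513 = (λ - (-19))(λ - (-27)). Eigenvalues: -19, -27.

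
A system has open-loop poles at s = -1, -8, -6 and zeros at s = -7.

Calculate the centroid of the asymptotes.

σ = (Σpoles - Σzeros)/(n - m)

σ = (Σpoles - Σzeros)/(n - m) = (-15 - (-7))/(3 - 1) = -8/2 = -4.0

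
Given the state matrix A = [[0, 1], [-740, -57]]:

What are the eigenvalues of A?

det(A - λI) = λ² - (-57)λ + 740 = (λ - (-20))(λ - (-37)). Eigenvalues: -20, -37.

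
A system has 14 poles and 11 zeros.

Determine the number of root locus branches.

Root locus has n branches where n = number of poles = 14.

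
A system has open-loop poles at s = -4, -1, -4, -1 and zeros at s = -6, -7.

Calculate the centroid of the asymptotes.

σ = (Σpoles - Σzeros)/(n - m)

σ = (Σpoles - Σzeros)/(n - m) = (-10 - (-13))/(4 - 2) = 3/2 = 1.5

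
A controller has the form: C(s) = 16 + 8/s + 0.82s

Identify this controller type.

This is a Proportional-Integral-Derivative (PID) controller.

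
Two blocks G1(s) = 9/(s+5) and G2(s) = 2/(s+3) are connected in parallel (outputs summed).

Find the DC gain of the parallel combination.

Parallel: G_eq = G1 + G2. DC gain = G1(0) + G2(0) = 9/5 + 2/3 = 1.8 + 0.6667 = 2.4667.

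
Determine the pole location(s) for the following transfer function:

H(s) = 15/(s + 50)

Pole is where denominator = 0: s + 50 = 0, so s = -50.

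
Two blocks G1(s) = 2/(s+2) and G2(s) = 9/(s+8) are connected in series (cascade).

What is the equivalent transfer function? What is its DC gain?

Series: multiply transfer functions. G_eq = 2/(s+2) × 9/(s+8) = 18/((s+2)(s+8)). DC gain = 18/(2×8) = 1.125.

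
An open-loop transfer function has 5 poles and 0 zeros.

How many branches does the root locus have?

Root locus has n branches where n = number of poles = 5.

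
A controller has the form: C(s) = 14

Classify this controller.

This is a Proportional (P) controller.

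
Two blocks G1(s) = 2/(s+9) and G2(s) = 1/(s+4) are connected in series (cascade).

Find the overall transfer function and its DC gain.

Series: multiply transfer functions. G_eq = 2/(s+9) × 1/(s+4) = 2/((s+9)(s+4)). DC gain = 2/(9×4) = 0.0556.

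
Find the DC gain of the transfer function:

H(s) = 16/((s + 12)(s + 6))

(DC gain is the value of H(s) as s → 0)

DC gain = H(0) = 16/(12 × 6) = 16/72 = 0.2222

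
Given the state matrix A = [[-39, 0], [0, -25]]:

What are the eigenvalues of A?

For diagonal matrix, eigenvalues are diagonal entries: λ₁ = -39, λ₂ = -25.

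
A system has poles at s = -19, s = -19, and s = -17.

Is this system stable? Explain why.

All poles are in the left half-plane. System is stable.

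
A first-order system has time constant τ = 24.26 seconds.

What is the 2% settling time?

For first-order system, 2% settling time ≈ 4τ = 4 × 24.26 = 97.04 s.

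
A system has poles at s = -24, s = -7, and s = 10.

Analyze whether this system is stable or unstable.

Pole(s) at s = 10 are not in the left half-plane. System is unstable.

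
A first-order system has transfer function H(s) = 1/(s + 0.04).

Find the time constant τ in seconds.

For H(s) = 1/(s + 1/τ), the pole is at -1/τ = -0.04, so τ = 1/0.04 = 25 s.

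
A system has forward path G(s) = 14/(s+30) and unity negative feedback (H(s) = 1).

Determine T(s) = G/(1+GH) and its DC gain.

T(s) = G/(1+GH) = [14/(s+30)] / [1 + 14/(s+30)] = 14/(s+30+14) = 14/(s+44). DC gain = 14/44 = 0.3182.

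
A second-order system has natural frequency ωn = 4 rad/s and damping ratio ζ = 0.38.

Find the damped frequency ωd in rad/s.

ωd = ωn√(1 - ζ²) = 4√(1 - 0.38²) = 3.7 rad/s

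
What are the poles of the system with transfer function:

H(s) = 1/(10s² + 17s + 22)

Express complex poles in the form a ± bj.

Discriminant = 17² - 4×10×22 = 289 - 880 = -591 < 0, so the poles are a complex conjugate pair s = (-17 ± j√591)/(2×10). Real part = -17/(2×10) = -17/20 = -0.85; imaginary part = ±√591/(2×10) ≈ 1.2155. Poles: s = -0.85 ± 1.2155j.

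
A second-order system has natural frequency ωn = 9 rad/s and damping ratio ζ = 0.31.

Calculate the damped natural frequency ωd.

ωd = ωn√(1 - ζ²) = 9√(1 - 0.31²) = 8.56 rad/s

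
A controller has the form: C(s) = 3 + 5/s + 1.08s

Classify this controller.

This is a Proportional-Integral-Derivative (PID) controller.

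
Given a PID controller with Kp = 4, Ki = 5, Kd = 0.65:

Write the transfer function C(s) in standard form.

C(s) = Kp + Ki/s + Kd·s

Substituting values: C(s) = 4 + 5/s + 0.65s = (0.65s² + 4s + 5)/s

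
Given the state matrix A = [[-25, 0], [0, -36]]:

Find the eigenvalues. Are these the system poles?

For diagonal matrix, eigenvalues are diagonal entries: λ₁ = -25, λ₂ = -36. Eigenvalues of A = system poles.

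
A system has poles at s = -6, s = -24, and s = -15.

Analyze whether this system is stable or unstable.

All poles are in the left half-plane. System is stable.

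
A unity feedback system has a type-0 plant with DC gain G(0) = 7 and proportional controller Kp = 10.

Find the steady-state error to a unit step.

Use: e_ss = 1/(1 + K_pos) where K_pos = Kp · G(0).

K_pos = Kp · G(0) = 10 × 7 = 70. e_ss = 1/(1 + 70) = 0.0141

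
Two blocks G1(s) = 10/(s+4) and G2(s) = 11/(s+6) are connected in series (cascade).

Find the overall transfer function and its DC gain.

Series: multiply transfer functions. G_eq = 10/(s+4) × 11/(s+6) = 110/((s+4)(s+6)). DC gain = 110/(4×6) = 4.5833.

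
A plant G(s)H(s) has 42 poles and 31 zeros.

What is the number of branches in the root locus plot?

Root locus has n branches where n = number of poles = 42.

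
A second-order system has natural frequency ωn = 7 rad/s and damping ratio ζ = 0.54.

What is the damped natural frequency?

ωd = ωn√(1 - ζ²) = 7√(1 - 0.54²) = 5.89 rad/s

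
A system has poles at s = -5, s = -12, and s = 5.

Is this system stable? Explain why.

Pole(s) at s = 5 are not in the left half-plane. System is unstable.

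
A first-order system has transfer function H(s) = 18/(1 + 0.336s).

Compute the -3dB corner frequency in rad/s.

Corner frequency = 1/τ = 1/0.336 = 2.976 rad/s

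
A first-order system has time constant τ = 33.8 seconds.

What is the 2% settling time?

For first-order system, 2% settling time ≈ 4τ = 4 × 33.8 = 135.2 s.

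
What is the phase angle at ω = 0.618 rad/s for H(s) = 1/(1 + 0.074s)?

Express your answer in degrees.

Phase = -arctan(ωτ) = -arctan(0.618 × 0.074) = -2.6°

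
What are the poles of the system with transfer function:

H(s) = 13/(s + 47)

Pole is where denominator = 0: s + 47 = 0, so s = -47.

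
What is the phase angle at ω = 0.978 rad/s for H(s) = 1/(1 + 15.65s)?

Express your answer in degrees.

Phase = -arctan(ωτ) = -arctan(0.978 × 15.65) = -86.3°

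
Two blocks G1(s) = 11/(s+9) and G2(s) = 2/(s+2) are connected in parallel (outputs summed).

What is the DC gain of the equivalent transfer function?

Parallel: G_eq = G1 + G2. DC gain = G1(0) + G2(0) = 11/9 + 2/2 = 1.2222 + 1 = 2.2222.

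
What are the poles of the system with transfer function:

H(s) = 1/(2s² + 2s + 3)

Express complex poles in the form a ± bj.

Discriminant = 2² - 4×2×3 = 4 - 24 = -20 < 0, so the poles are a complex conjugate pair s = (-2 ± j√20)/(2×2). Real part = -2/(2×2) = -2/4 = -0.5; imaginary part = ±√20/(2×2) ≈ 1.1180. Poles: s = -0.5 ± 1.1180j.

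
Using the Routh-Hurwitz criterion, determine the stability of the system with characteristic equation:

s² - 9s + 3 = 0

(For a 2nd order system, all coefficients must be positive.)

Coefficients: 1, -9, 3. b=-9 not positive, so system is unstable.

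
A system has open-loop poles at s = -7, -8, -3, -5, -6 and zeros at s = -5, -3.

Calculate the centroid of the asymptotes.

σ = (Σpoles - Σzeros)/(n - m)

σ = (Σpoles - Σzeros)/(n - m) = (-29 - (-8))/(5 - 2) = -21/3 = -7.0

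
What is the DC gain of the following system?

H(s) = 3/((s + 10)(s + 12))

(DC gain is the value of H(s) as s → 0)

DC gain = H(0) = 3/(10 × 12) = 3/120 = 0.025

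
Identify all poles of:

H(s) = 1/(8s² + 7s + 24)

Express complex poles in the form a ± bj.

Discriminant = 7² - 4×8×24 = 49 - 768 = -719 < 0, so the poles are a complex conjugate pair s = (-7 ± j√719)/(2×8). Real part = -7/(2×8) = -7/16 = -0.4375; imaginary part = ±√719/(2×8) ≈ 1.6759. Poles: s = -0.4375 ± 1.6759j.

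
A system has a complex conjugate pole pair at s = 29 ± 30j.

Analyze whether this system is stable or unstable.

Real part of poles is 29 (> 0, right half-plane). Unstable.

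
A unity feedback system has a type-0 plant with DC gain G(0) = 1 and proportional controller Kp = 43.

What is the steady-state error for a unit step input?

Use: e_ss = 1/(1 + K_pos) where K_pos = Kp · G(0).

K_pos = Kp · G(0) = 43 × 1 = 43. e_ss = 1/(1 + 43) = 0.0227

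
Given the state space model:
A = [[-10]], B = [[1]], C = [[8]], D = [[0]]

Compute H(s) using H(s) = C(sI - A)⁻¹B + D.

(sI - A)⁻¹ = 1/(s + 10). H(s) = 8 × 1/(s + 10) + 0 = 8/(s + 10).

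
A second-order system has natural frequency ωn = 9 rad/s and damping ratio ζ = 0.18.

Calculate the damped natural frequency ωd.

ωd = ωn√(1 - ζ²) = 9√(1 - 0.18²) = 8.85 rad/s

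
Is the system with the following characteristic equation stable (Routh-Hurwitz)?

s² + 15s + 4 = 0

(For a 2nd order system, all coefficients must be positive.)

Coefficients: 1, 15, 4. All positive, so system is stable.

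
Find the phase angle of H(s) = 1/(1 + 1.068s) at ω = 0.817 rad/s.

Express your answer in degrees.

Phase = -arctan(ωτ) = -arctan(0.817 × 1.068) = -41.1°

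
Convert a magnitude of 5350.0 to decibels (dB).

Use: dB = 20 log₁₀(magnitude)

dB = 20 log₁₀(5350.0) = 74.6 dB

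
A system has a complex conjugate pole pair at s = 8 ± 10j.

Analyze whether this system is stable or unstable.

Real part of poles is 8 (> 0, right half-plane). Unstable.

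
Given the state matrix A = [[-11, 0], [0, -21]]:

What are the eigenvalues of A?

For diagonal matrix, eigenvalues are diagonal entries: λ₁ = -11, λ₂ = -21.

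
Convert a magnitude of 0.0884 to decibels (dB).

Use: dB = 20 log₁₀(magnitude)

dB = 20 log₁₀(0.0884) = -21.1 dB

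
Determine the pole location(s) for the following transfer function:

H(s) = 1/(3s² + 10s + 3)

Discriminant = 10² - 4×3×3 = 100 - 36 = 64 > 0, so two distinct real poles. Using quadratic formula: s = (-10 ± √64)/(2×3) = (-10 ± √64)/6, with √64 = 8. s₁ = -2/6 ≈ -0.3333, s₂ = -18/6 = -3. Poles: s₁ = -0.3333, s₂ = -3.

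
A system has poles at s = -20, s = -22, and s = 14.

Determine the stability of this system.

Pole(s) at s = 14 are not in the left half-plane. System is unstable.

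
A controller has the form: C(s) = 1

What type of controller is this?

This is a Proportional (P) controller.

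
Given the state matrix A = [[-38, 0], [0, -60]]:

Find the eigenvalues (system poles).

For diagonal matrix, eigenvalues are diagonal entries: λ₁ = -38, λ₂ = -60.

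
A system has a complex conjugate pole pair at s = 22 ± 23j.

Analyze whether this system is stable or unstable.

Real part of poles is 22 (> 0, right half-plane). Unstable.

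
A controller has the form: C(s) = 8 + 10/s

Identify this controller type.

This is a Proportional-Integral (PI) controller.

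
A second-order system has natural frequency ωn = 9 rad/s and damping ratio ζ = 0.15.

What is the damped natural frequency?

ωd = ωn√(1 - ζ²) = 9√(1 - 0.15²) = 8.9 rad/s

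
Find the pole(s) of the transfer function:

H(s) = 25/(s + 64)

Pole is where denominator = 0: s + 64 = 0, so s = -64.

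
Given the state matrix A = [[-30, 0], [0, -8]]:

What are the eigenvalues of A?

For diagonal matrix, eigenvalues are diagonal entries: λ₁ = -30, λ₂ = -8.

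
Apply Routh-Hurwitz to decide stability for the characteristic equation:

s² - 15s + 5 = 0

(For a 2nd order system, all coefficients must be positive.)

Coefficients: 1, -15, 5. b=-15 not positive, so system is unstable.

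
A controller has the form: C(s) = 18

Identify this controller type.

This is a Proportional (P) controller.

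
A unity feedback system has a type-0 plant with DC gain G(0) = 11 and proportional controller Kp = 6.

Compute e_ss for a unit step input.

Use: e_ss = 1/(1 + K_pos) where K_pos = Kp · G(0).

K_pos = Kp · G(0) = 6 × 11 = 66. e_ss = 1/(1 + 66) = 0.0149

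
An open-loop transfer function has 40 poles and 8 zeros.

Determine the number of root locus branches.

Root locus has n branches where n = number of poles = 40.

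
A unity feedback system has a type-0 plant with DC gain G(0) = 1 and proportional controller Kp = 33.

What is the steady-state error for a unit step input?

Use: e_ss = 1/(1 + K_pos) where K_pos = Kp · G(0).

K_pos = Kp · G(0) = 33 × 1 = 33. e_ss = 1/(1 + 33) = 0.0294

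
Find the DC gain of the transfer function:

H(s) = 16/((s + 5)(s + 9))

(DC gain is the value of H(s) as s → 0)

DC gain = H(0) = 16/(5 × 9) = 16/45 = 0.3556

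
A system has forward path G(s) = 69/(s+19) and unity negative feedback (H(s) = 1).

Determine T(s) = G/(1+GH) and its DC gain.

T(s) = G/(1+GH) = [69/(s+19)] / [1 + 69/(s+19)] = 69/(s+19+69) = 69/(s+88). DC gain = 69/88 = 0.7841.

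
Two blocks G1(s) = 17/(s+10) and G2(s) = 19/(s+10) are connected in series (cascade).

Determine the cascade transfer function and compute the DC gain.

Series: multiply transfer functions. G_eq = 17/(s+10) × 19/(s+10) = 323/((s+10)(s+10)). DC gain = 323/(10×10) = 3.23.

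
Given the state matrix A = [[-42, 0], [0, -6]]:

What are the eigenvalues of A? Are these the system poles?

For diagonal matrix, eigenvalues are diagonal entries: λ₁ = -42, λ₂ = -6. Eigenvalues of A = system poles.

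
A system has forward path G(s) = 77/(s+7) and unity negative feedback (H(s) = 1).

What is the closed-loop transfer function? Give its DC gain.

T(s) = G/(1+GH) = [77/(s+7)] / [1 + 77/(s+7)] = 77/(s+7+77) = 77/(s+84). DC gain = 77/84 = 0.9167.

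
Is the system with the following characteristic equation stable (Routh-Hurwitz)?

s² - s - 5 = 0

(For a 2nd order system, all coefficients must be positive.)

Coefficients: 1, -1, -5. b=-1, c=-5 not positive, so system is unstable.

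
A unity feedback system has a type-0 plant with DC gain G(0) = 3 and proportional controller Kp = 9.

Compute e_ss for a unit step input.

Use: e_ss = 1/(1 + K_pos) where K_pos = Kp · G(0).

K_pos = Kp · G(0) = 9 × 3 = 27. e_ss = 1/(1 + 27) = 0.0357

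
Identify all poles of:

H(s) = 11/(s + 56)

Pole is where denominator = 0: s + 56 = 0, so s = -56.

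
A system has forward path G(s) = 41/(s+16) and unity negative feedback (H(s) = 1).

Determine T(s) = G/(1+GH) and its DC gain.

T(s) = G/(1+GH) = [41/(s+16)] / [1 + 41/(s+16)] = 41/(s+16+41) = 41/(s+57). DC gain = 41/57 = 0.7193.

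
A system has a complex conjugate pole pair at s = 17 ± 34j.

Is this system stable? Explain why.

Real part of poles is 17 (> 0, right half-plane). Unstable.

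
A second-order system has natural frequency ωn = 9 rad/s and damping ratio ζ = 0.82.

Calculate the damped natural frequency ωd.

ωd = ωn√(1 - ζ²) = 9√(1 - 0.82²) = 5.15 rad/s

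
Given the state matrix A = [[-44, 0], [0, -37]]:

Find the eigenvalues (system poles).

For diagonal matrix, eigenvalues are diagonal entries: λ₁ = -44, λ₂ = -37.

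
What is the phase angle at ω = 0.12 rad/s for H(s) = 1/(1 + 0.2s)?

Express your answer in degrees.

Phase = -arctan(ωτ) = -arctan(0.12 × 0.2) = -1.4°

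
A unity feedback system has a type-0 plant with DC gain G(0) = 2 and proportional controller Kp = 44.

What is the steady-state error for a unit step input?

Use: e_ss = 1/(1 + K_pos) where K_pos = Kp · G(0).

K_pos = Kp · G(0) = 44 × 2 = 88. e_ss = 1/(1 + 88) = 0.0112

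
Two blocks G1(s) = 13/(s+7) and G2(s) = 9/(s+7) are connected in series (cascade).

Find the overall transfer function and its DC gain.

Series: multiply transfer functions. G_eq = 13/(s+7) × 9/(s+7) = 117/((s+7)(s+7)). DC gain = 117/(7×7) = 2.3878.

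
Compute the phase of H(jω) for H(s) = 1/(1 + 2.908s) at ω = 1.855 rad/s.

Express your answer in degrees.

Phase = -arctan(ωτ) = -arctan(1.855 × 2.908) = -79.5°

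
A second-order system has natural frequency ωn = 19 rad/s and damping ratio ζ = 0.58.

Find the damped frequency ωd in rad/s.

ωd = ωn√(1 - ζ²) = 19√(1 - 0.58²) = 15.48 rad/s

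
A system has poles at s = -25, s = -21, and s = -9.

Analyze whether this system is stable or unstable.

All poles are in the left half-plane. System is stable.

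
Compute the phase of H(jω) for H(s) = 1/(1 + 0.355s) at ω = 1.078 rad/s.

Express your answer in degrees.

Phase = -arctan(ωτ) = -arctan(1.078 × 0.355) = -20.9°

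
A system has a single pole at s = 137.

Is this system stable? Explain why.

Pole at s = 137 is in the right half-plane. Unstable.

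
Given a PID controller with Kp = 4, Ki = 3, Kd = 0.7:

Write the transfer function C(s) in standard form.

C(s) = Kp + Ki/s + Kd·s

Substituting values: C(s) = 4 + 3/s + 0.7s = (0.7s² + 4s + 3)/s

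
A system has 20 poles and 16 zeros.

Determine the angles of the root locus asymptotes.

n - m = 20 - 16 = 4. Angles: θk = (2k + 1)·180°/4 = 45°, 135°, 225°, 315°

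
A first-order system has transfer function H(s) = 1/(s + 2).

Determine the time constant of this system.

For H(s) = 1/(s + 1/τ), the pole is at -1/τ = -2, so τ = 1/2 = 0.5 s.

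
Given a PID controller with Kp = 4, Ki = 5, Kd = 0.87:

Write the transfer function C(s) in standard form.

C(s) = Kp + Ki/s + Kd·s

Substituting values: C(s) = 4 + 5/s + 0.87s = (0.87s² + 4s + 5)/s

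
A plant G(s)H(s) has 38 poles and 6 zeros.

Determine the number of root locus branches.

Root locus has n branches where n = number of poles = 38.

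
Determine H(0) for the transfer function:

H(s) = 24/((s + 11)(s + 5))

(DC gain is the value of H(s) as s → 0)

DC gain = H(0) = 24/(11 × 5) = 24/55 = 0.4364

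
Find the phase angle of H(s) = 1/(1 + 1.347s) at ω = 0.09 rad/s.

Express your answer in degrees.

Phase = -arctan(ωτ) = -arctan(0.09 × 1.347) = -6.9°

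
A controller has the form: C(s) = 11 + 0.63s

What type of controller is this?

This is a Proportional-Derivative (PD) controller.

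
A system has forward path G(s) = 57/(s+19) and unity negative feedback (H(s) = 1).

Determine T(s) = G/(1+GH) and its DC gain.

T(s) = G/(1+GH) = [57/(s+19)] / [1 + 57/(s+19)] = 57/(s+19+57) = 57/(s+76). DC gain = 57/76 = 0.75.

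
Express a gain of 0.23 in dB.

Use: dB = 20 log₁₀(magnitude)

dB = 20 log₁₀(0.23) = -12.8 dB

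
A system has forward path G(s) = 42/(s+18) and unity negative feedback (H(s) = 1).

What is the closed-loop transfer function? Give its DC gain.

T(s) = G/(1+GH) = [42/(s+18)] / [1 + 42/(s+18)] = 42/(s+18+42) = 42/(s+60). DC gain = 42/60 = 0.7.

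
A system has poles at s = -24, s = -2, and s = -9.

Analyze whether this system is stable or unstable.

All poles are in the left half-plane. System is stable.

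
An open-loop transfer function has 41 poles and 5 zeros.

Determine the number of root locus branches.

Root locus has n branches where n = number of poles = 41.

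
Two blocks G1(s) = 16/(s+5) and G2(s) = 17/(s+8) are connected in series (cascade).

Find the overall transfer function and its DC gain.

Series: multiply transfer functions. G_eq = 16/(s+5) × 17/(s+8) = 272/((s+5)(s+8)). DC gain = 272/(5×8) = 6.8.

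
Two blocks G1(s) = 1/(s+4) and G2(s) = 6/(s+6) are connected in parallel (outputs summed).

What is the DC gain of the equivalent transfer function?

Parallel: G_eq = G1 + G2. DC gain = G1(0) + G2(0) = 1/4 + 6/6 = 0.25 + 1 = 1.25.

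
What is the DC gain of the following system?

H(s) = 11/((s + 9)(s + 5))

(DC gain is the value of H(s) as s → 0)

DC gain = H(0) = 11/(9 × 5) = 11/45 = 0.2444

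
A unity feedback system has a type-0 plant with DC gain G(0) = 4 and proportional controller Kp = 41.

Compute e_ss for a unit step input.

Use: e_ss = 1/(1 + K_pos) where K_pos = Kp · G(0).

K_pos = Kp · G(0) = 41 × 4 = 164. e_ss = 1/(1 + 164) = 0.0061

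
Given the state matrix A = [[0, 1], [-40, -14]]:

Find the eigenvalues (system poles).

det(A - λI) = λ² - (-14)λ + 40 = (λ - (-10))(λ - (-4)). Eigenvalues: -10, -4.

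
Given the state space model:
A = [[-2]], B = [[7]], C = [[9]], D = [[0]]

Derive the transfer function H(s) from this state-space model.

(sI - A)⁻¹ = 1/(s + 2). H(s) = 9 × 7/(s + 2) + 0 = 63/(s + 2).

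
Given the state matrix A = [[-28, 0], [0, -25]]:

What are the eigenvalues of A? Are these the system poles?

For diagonal matrix, eigenvalues are diagonal entries: λ₁ = -28, λ₂ = -25. Eigenvalues of A = system poles.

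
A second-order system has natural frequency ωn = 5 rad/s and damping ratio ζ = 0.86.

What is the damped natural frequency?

ωd = ωn√(1 - ζ²) = 5√(1 - 0.86²) = 2.55 rad/s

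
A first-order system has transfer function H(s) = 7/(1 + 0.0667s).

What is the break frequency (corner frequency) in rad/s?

Corner frequency = 1/τ = 1/0.0667 = 14.993 rad/s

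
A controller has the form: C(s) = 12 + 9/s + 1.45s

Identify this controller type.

This is a Proportional-Integral-Derivative (PID) controller.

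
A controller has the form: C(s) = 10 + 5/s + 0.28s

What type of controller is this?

This is a Proportional-Integral-Derivative (PID) controller.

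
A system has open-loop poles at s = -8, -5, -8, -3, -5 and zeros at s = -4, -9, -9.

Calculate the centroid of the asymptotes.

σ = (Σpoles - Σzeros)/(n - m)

σ = (Σpoles - Σzeros)/(n - m) = (-29 - (-22))/(5 - 3) = -7/2 = -3.5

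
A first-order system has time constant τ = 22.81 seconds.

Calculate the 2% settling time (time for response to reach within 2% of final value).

For first-order system, 2% settling time ≈ 4τ = 4 × 22.81 = 91.24 s.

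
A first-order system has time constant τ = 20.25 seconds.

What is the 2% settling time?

For first-order system, 2% settling time ≈ 4τ = 4 × 20.25 = 81.0 s.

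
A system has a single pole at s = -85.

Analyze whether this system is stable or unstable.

Pole at s = -85 is in the left half-plane. Stable.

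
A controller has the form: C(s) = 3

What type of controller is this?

This is a Proportional (P) controller.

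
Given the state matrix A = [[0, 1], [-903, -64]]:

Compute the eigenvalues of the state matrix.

det(A - λI) = λ² - (-64)λ + 903 = (λ - (-21))(λ - (-43)). Eigenvalues: -21, -43.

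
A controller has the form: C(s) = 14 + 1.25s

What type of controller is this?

This is a Proportional-Derivative (PD) controller.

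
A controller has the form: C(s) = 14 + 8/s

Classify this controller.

This is a Proportional-Integral (PI) controller.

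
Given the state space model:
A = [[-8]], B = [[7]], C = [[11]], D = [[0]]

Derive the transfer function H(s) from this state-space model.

(sI - A)⁻¹ = 1/(s + 8). H(s) = 11 × 7/(s + 8) + 0 = 77/(s + 8).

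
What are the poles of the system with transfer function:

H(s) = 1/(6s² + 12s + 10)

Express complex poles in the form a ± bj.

Discriminant = 12² - 4×6×10 = 144 - 240 = -96 < 0, so the poles are a complex conjugate pair s = (-12 ± j√96)/(2×6). Real part = -12/(2×6) = -12/12 = -1; imaginary part = ±√96/(2×6) ≈ 0.8165. Poles: s = -1 ± 0.8165j.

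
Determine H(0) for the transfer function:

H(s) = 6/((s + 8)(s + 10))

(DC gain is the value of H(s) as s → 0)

DC gain = H(0) = 6/(8 × 10) = 6/80 = 0.075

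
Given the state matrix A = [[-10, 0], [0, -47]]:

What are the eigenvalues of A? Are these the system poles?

For diagonal matrix, eigenvalues are diagonal entries: λ₁ = -10, λ₂ = -47. Eigenvalues of A = system poles.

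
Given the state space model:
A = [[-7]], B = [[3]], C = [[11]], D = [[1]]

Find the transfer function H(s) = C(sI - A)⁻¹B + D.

(sI - A)⁻¹ = 1/(s + 7). H(s) = 11×3/(s + 7) + 1 = (s + 40)/(s + 7).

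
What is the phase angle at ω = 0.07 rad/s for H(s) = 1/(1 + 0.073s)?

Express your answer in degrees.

Phase = -arctan(ωτ) = -arctan(0.07 × 0.073) = -0.3°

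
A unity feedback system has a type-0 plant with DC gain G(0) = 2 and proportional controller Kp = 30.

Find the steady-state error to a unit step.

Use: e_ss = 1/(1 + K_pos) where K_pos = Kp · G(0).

K_pos = Kp · G(0) = 30 × 2 = 60. e_ss = 1/(1 + 60) = 0.0164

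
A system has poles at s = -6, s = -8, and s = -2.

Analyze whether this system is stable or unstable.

All poles are in the left half-plane. System is stable.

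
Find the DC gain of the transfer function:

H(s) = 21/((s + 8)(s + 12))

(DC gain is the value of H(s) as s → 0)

DC gain = H(0) = 21/(8 × 12) = 21/96 = 0.21875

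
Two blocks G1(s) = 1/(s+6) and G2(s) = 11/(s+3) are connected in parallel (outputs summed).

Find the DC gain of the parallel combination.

Parallel: G_eq = G1 + G2. DC gain = G1(0) + G2(0) = 1/6 + 11/3 = 0.1667 + 3.6667 = 3.8333.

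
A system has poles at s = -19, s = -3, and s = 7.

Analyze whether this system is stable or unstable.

Pole(s) at s = 7 are not in the left half-plane. System is unstable.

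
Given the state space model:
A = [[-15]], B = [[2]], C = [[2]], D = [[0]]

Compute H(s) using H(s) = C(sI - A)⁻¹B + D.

(sI - A)⁻¹ = 1/(s + 15). H(s) = 2 × 2/(s + 15) + 0 = 4/(s + 15).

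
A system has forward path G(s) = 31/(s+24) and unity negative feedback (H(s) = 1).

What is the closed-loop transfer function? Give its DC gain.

T(s) = G/(1+GH) = [31/(s+24)] / [1 + 31/(s+24)] = 31/(s+24+31) = 31/(s+55). DC gain = 31/55 = 0.5636.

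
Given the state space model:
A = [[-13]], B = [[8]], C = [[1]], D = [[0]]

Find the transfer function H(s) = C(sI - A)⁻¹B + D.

(sI - A)⁻¹ = 1/(s + 13). H(s) = 1 × 8/(s + 13) + 0 = 8/(s + 13).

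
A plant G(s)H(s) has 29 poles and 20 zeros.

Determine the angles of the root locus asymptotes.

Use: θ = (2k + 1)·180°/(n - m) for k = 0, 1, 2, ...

n - m = 29 - 20 = 9. Angles: θk = (2k + 1)·180°/9 = 20°, 60°, 100°, 140°, 180°, 220°, 260°, 300°, 340°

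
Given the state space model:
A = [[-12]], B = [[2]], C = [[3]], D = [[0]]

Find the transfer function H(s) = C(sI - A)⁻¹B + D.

(sI - A)⁻¹ = 1/(s + 12). H(s) = 3 × 2/(s + 12) + 0 = 6/(s + 12).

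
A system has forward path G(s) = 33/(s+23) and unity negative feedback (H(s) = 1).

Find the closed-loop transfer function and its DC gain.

T(s) = G/(1+GH) = [33/(s+23)] / [1 + 33/(s+23)] = 33/(s+23+33) = 33/(s+56). DC gain = 33/56 = 0.5893.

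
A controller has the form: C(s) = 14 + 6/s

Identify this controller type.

This is a Proportional-Integral (PI) controller.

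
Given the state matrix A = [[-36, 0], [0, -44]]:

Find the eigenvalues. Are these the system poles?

For diagonal matrix, eigenvalues are diagonal entries: λ₁ = -36, λ₂ = -44. Eigenvalues of A = system poles.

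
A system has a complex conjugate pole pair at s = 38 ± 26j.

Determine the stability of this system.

Real part of poles is 38 (> 0, right half-plane). Unstable.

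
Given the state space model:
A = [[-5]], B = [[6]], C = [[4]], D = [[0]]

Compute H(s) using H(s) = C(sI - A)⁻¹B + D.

(sI - A)⁻¹ = 1/(s + 5). H(s) = 4 × 6/(s + 5) + 0 = 24/(s + 5).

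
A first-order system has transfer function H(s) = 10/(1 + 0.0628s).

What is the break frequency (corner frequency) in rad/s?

Corner frequency = 1/τ = 1/0.0628 = 15.924 rad/s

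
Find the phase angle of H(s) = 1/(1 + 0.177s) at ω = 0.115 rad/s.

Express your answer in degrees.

Phase = -arctan(ωτ) = -arctan(0.115 × 0.177) = -1.2°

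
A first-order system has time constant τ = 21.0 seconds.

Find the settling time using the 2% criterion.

For first-order system, 2% settling time ≈ 4τ = 4 × 21.0 = 84.0 s.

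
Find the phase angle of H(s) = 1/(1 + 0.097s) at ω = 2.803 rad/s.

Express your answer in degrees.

Phase = -arctan(ωτ) = -arctan(2.803 × 0.097) = -15.2°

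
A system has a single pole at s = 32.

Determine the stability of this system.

Pole at s = 32 is in the right half-plane. Unstable.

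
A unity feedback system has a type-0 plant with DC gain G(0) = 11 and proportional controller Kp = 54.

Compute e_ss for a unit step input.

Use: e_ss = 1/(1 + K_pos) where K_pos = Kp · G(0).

K_pos = Kp · G(0) = 54 × 11 = 594. e_ss = 1/(1 + 594) = 0.0017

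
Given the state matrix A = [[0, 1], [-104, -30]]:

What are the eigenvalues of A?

det(A - λI) = λ² - (-30)λ + 104 = (λ - (-4))(λ - (-26)). Eigenvalues: -4, -26.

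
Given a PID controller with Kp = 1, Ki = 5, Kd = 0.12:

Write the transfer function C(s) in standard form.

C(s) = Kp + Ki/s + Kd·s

Substituting values: C(s) = 1 + 5/s + 0.12s = (0.12s² + s + 5)/s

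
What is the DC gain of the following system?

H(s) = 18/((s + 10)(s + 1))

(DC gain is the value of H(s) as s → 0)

DC gain = H(0) = 18/(10 × 1) = 18/10 = 1.8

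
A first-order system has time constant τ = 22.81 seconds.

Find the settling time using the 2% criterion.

For first-order system, 2% settling time ≈ 4τ = 4 × 22.81 = 91.24 s.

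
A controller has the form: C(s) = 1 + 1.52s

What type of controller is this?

This is a Proportional-Derivative (PD) controller.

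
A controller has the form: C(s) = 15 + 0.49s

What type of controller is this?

This is a Proportional-Derivative (PD) controller.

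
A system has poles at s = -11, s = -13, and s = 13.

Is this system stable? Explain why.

Pole(s) at s = 13 are not in the left half-plane. System is unstable.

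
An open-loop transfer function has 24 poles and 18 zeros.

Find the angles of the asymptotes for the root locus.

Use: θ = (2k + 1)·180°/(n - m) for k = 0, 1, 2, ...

n - m = 24 - 18 = 6. Angles: θk = (2k + 1)·180°/6 = 30°, 90°, 150°, 210°, 270°, 330°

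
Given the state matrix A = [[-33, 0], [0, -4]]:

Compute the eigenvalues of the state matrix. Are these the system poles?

For diagonal matrix, eigenvalues are diagonal entries: λ₁ = -33, λ₂ = -4. Eigenvalues of A = system poles.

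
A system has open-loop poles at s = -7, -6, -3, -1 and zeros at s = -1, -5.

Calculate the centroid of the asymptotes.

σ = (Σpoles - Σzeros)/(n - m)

σ = (Σpoles - Σzeros)/(n - m) = (-17 - (-6))/(4 - 2) = -11/2 = -5.5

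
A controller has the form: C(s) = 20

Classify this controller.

This is a Proportional (P) controller.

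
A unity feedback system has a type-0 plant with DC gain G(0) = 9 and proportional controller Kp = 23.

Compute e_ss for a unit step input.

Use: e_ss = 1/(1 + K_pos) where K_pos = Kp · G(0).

K_pos = Kp · G(0) = 23 × 9 = 207. e_ss = 1/(1 + 207) = 0.0048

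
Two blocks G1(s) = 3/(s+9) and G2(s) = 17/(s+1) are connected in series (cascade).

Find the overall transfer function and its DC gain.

Series: multiply transfer functions. G_eq = 3/(s+9) × 17/(s+1) = 51/((s+9)(s+1)). DC gain = 51/(9×1) = 5.6667.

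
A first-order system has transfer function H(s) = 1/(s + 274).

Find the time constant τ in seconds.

For H(s) = 1/(s + 1/τ), the pole is at -1/τ = -274, so τ = 1/274 = 0.0036 s.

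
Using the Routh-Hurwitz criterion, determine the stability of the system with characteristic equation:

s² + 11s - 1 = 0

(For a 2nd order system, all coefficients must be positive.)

Coefficients: 1, 11, -1. c=-1 not positive, so system is unstable.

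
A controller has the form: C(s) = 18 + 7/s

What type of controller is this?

This is a Proportional-Integral (PI) controller.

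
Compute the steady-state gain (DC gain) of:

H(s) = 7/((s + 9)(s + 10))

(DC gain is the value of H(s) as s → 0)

DC gain = H(0) = 7/(9 × 10) = 7/90 = 0.0778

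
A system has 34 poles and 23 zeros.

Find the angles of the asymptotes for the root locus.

n - m = 34 - 23 = 11. Angles: θk = (2k + 1)·180°/11 = 16.36°, 49.09°, 81.82°, 114.55°, 147.27°, 180°, 212.73°, 245.45°, 278.18°, 310.91°, 343.64°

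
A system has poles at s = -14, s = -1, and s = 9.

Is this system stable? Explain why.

Pole(s) at s = 9 are not in the left half-plane. System is unstable.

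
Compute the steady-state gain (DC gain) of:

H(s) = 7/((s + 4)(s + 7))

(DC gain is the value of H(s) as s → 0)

DC gain = H(0) = 7/(4 × 7) = 7/28 = 0.25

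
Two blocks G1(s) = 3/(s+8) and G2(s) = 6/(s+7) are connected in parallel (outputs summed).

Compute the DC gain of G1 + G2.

Parallel: G_eq = G1 + G2. DC gain = G1(0) + G2(0) = 3/8 + 6/7 = 0.375 + 0.8571 = 1.2321.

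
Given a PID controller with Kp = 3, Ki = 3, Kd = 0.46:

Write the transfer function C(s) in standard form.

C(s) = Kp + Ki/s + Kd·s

Substituting values: C(s) = 3 + 3/s + 0.46s = (0.46s² + 3s + 3)/s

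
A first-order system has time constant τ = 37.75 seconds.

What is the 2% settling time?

For first-order system, 2% settling time ≈ 4τ = 4 × 37.75 = 151.0 s.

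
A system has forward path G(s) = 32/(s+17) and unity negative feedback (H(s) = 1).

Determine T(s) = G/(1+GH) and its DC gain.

T(s) = G/(1+GH) = [32/(s+17)] / [1 + 32/(s+17)] = 32/(s+17+32) = 32/(s+49). DC gain = 32/49 = 0.6531.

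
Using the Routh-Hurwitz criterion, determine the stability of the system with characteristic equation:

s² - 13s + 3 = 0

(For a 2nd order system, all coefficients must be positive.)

Coefficients: 1, -13, 3. b=-13 not positive, so system is unstable.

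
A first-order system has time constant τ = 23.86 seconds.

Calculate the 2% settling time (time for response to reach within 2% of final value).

For first-order system, 2% settling time ≈ 4τ = 4 × 23.86 = 95.44 s.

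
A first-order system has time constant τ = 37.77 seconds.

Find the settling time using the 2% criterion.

For first-order system, 2% settling time ≈ 4τ = 4 × 37.77 = 151.08 s.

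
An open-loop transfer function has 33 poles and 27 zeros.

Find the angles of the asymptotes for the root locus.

n - m = 33 - 27 = 6. Angles: θk = (2k + 1)·180°/6 = 30°, 90°, 150°, 210°, 270°, 330°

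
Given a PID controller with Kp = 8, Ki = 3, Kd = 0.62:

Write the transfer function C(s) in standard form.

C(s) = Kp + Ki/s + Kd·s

Substituting values: C(s) = 8 + 3/s + 0.62s = (0.62s² + 8s + 3)/s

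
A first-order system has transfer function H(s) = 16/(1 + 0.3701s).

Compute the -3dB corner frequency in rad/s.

Corner frequency = 1/τ = 1/0.3701 = 2.702 rad/s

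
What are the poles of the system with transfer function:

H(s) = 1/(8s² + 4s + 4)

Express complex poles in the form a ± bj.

Discriminant = 4² - 4×8×4 = 16 - 128 = -112 < 0, so the poles are a complex conjugate pair s = (-4 ± j√112)/(2×8). Real part = -4/(2×8) = -4/16 = -0.25; imaginary part = ±√112/(2×8) ≈ 0.6614. Poles: s = -0.25 ± 0.6614j.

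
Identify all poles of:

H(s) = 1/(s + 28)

Pole is where denominator = 0: s + 28 = 0, so s = -28.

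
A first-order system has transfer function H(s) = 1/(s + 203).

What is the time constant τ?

For H(s) = 1/(s + 1/τ), the pole is at -1/τ = -203, so τ = 1/203 = 0.0049 s.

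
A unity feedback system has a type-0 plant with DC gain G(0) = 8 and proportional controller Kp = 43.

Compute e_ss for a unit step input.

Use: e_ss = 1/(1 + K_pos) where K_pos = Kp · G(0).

K_pos = Kp · G(0) = 43 × 8 = 344. e_ss = 1/(1 + 344) = 0.0029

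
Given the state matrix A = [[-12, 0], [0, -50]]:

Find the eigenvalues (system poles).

For diagonal matrix, eigenvalues are diagonal entries: λ₁ = -12, λ₂ = -50.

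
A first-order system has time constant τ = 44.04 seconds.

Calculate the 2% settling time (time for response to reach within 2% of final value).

For first-order system, 2% settling time ≈ 4τ = 4 × 44.04 = 176.16 s.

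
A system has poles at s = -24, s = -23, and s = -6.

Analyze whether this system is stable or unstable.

All poles are in the left half-plane. System is stable.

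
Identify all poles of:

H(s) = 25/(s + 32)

Pole is where denominator = 0: s + 32 = 0, so s = -32.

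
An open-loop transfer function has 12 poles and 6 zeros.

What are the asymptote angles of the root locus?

n - m = 12 - 6 = 6. Angles: θk = (2k + 1)·180°/6 = 30°, 90°, 150°, 210°, 270°, 330°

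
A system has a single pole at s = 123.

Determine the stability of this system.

Pole at s = 123 is in the right half-plane. Unstable.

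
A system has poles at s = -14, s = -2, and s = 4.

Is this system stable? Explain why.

Pole(s) at s = 4 are not in the left half-plane. System is unstable.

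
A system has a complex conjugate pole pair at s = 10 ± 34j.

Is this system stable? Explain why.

Real part of poles is 10 (> 0, right half-plane). Unstable.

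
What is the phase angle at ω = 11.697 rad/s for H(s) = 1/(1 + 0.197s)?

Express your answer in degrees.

Phase = -arctan(ωτ) = -arctan(11.697 × 0.197) = -66.5°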